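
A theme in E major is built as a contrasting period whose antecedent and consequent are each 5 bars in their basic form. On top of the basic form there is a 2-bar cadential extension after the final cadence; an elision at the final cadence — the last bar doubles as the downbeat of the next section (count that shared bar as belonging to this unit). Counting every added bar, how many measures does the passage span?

Basic contrasting period: 5 + 5 = 10 bars.
10 (basic form) + 2 (cadential extension) = 12.
The elision shares a bar with the next section but does not change this unit's count.

12 measures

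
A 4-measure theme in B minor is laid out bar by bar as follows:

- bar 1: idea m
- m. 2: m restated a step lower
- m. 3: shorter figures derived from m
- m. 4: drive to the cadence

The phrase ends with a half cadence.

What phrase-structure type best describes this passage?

Basic idea (m. 1) + its repetition (bar 2) form the presentation; fragmentation and cadence (bars 3-4) form the continuation — the 4-bar whole is a sentence.

sentence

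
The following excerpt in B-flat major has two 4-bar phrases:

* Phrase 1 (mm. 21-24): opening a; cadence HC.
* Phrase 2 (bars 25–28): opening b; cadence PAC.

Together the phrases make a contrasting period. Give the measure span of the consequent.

measures 25–28

The phrase ending with the weaker cadence (half cadence) is the antecedent; the one ending more conclusively (perfect authentic cadence) is the consequent. The consequent is measures 25–28.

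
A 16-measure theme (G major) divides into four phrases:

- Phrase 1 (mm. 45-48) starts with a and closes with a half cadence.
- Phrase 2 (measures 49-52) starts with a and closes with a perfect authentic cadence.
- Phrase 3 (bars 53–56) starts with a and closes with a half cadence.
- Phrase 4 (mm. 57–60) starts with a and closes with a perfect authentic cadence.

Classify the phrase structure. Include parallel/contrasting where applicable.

repeated period

The cadence pattern HC–PAC–HC–PAC is weak–strong twice, and phrases 3–4 restate phrases 1–2: a period heard twice, not a double period (which would end weakly at phrase 2).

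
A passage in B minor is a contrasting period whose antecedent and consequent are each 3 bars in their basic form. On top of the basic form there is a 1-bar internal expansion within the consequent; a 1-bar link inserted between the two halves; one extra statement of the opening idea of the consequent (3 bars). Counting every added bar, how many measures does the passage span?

11 measures

Basic contrasting period: 3 + 3 = 6 bars.
6 (basic form) + 1 (internal expansion) + 1 (link) + 3 (extra statement) = 11.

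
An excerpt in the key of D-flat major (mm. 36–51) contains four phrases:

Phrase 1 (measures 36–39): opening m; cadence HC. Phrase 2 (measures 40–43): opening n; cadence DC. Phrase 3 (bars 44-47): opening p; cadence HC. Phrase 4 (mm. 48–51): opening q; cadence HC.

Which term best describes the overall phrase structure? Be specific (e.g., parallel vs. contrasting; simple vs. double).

Phrase 4 ends with a half cadence, no stronger than phrase 2's deceptive cadence, so the four phrases do not form a double period; nor do phrases 3–4 duplicate 1–2, so it is not a repeated period. With no phrase reaching a conclusive cadence, the passage is a phrase group.

phrase group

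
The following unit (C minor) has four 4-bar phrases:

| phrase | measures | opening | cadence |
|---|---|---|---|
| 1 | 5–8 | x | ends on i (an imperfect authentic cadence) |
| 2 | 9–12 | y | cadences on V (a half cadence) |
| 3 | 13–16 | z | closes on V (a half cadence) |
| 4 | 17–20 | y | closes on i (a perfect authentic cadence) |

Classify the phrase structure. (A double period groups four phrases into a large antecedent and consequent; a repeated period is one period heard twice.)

contrasting double period

Four phrases in two halves: the first half (bars 5-12) ends with a half cadence, the second (mm. 13–20) with a perfect authentic cadence — a large antecedent–consequent pair, i.e. a double period.
Phrase 3 begins with different material from phrase 1, making it contrasting.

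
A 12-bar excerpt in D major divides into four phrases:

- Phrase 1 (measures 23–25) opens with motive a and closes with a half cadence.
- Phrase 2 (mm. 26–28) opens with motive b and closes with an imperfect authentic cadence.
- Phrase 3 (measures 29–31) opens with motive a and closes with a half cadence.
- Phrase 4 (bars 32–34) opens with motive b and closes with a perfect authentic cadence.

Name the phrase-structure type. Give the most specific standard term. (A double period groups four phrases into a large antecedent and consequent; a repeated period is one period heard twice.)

parallel double period

Four phrases in two halves: the first half (measures 23-28) ends with an imperfect authentic cadence, the second (mm. 29–34) with a perfect authentic cadence — a large antecedent–consequent pair, i.e. a double period.
Phrase 3 begins with the same material as phrase 1, making it parallel.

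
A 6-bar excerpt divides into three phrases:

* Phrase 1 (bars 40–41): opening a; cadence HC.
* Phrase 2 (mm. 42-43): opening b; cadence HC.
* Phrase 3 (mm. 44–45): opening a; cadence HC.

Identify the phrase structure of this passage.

phrase group

The final phrase closes with a half cadence, which is not stronger than the preceding half cadence; the 3 phrases lack an overall antecedent–consequent design and so form a phrase group.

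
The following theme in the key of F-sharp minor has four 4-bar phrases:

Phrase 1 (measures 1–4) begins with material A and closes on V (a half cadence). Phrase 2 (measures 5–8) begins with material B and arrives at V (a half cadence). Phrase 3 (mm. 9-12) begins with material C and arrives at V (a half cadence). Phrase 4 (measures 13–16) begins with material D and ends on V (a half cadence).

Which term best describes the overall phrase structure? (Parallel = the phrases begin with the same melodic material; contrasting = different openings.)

Phrase 4 ends with a half cadence, no stronger than phrase 2's half cadence, so the four phrases do not form a double period; nor do phrases 3–4 duplicate 1–2, so it is not a repeated period. With no phrase reaching a conclusive cadence, the passage is a phrase group.

phrase group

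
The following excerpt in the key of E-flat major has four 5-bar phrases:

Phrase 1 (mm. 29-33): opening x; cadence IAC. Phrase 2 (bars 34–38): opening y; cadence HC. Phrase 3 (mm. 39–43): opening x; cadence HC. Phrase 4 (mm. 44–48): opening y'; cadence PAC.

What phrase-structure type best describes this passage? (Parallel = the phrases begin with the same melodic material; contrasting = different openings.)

Four phrases in two halves: the first half (measures 29-38) ends with a half cadence, the second (mm. 39–48) with a perfect authentic cadence — a large antecedent–consequent pair, i.e. a double period.
Phrase 3 begins with the same material as phrase 1, making it parallel.

parallel double period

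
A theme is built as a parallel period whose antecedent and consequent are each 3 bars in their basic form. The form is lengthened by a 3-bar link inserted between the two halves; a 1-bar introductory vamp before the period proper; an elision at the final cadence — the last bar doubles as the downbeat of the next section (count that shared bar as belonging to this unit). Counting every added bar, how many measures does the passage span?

10 measures

Basic parallel period: 3 + 3 = 6 bars.
6 (basic form) + 3 (link) + 1 (introduction) = 10.
The elision shares a bar with the next section but does not change this unit's count.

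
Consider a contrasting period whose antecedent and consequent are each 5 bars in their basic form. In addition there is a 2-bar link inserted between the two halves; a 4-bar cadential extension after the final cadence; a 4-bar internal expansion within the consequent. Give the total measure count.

Basic contrasting period: 5 + 5 = 10 bars.
10 (basic form) + 2 (link) + 4 (cadential extension) + 4 (internal expansion) = 20.

20 measures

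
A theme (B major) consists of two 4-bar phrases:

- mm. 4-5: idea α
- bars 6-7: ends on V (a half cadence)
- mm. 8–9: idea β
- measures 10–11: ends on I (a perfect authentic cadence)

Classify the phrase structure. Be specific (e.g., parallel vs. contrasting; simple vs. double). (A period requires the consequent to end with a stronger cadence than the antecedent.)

Phrase 1 ends with a half cadence (weaker) and phrase 2 with a perfect authentic cadence (stronger): antecedent + consequent = a period.
The two phrases open with different material (α / β), so the period is contrasting.

contrasting period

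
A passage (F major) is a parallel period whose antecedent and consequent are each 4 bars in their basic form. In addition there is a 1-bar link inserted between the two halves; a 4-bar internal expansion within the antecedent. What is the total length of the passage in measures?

Basic parallel period: 4 + 4 = 8 bars.
8 (basic form) + 1 (link) + 4 (internal expansion) = 13.

13 measures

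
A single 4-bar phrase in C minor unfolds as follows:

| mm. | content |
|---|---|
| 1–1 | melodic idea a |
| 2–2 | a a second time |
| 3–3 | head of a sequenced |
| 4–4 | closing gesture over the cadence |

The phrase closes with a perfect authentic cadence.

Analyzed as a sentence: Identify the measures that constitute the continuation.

measures 3–4

After the presentation (mm. 1–2), the continuation covers the fragmentation through the cadence: mm. 3–4.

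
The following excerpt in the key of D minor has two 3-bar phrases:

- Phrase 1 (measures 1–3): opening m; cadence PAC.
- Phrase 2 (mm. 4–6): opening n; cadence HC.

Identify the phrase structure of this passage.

The second phrase closes with a half cadence, which is not stronger than the first phrase's perfect authentic cadence; without a weak→strong cadential pair there is no antecedent–consequent relationship, so this is a phrase group rather than a period.

phrase group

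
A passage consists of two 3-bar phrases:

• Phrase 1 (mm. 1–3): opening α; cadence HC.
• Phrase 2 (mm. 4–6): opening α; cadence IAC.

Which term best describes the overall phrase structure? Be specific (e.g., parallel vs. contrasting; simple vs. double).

Phrase 1 ends with a half cadence (weaker) and phrase 2 with an imperfect authentic cadence (stronger): antecedent + consequent = a period.
The two phrases open with the same material (α / α), so the period is parallel.

parallel period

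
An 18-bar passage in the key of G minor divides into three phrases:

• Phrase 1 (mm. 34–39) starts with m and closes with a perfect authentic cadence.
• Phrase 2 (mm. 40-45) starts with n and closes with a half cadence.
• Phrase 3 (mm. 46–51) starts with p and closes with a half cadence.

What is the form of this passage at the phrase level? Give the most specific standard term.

The final phrase closes with a half cadence, which is not stronger than the preceding half cadence; the 3 phrases lack an overall antecedent–consequent design and so form a phrase group.

phrase group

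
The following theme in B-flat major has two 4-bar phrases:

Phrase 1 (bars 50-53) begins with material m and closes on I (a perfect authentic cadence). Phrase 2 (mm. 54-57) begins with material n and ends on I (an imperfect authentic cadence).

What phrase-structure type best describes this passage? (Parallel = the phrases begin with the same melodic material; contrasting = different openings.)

The second phrase closes with an imperfect authentic cadence, which is not stronger than the first phrase's perfect authentic cadence; without a weak→strong cadential pair there is no antecedent–consequent relationship, so this is a phrase group rather than a period.

phrase group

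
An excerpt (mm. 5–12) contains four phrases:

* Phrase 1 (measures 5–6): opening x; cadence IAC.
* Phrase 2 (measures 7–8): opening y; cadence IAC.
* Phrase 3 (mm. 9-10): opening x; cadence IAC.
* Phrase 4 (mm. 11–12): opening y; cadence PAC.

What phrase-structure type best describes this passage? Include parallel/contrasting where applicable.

Four phrases in two halves: the first half (measures 5-8) ends with an imperfect authentic cadence, the second (mm. 9–12) with a perfect authentic cadence — a large antecedent–consequent pair, i.e. a double period.
Phrase 3 begins with the same material as phrase 1, making it parallel.

parallel double period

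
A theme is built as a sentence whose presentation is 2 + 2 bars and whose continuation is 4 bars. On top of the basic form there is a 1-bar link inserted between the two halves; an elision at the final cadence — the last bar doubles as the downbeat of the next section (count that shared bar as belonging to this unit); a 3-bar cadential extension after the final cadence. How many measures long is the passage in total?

Basic sentence: 2 + 2 + 4 = 8 bars.
8 (basic form) + 1 (link) + 3 (cadential extension) = 12.
The elision shares a bar with the next section but does not change this unit's count.

12 measures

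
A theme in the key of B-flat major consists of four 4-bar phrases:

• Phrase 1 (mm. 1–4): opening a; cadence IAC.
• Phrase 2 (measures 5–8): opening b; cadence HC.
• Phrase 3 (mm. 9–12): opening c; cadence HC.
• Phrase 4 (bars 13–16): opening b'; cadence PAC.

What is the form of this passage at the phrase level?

Four phrases in two halves: the first half (bars 1–8) ends with a half cadence, the second (bars 9-16) with a perfect authentic cadence — a large antecedent–consequent pair, i.e. a double period.
Phrase 3 begins with different material from phrase 1, making it contrasting.

contrasting double period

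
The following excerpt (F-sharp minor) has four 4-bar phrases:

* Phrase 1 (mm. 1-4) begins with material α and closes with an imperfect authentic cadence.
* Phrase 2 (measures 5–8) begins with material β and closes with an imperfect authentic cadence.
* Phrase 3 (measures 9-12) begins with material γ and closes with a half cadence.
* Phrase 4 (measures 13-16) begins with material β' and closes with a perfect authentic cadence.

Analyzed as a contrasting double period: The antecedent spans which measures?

measures 1–8

In a double period the four phrases pair into a large antecedent (phrases 1–2, ending imperfect authentic cadence) and a large consequent (phrases 3–4, ending perfect authentic cadence). The antecedent spans measures 1–8.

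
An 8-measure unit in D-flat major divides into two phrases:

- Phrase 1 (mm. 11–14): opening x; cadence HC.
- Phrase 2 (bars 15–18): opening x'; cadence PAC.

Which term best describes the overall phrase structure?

parallel period

Phrase 1 ends with a half cadence (weaker) and phrase 2 with a perfect authentic cadence (stronger): antecedent + consequent = a period.
The two phrases open with the same material (x / x'), so the period is parallel.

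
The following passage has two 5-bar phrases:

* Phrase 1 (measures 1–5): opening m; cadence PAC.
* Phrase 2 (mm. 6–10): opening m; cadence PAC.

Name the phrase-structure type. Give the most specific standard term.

repeated phrase

Both phrases have the same opening (m) and the same cadence (perfect authentic cadence): the second is a restatement, not a consequent, so this is a repeated phrase rather than a period.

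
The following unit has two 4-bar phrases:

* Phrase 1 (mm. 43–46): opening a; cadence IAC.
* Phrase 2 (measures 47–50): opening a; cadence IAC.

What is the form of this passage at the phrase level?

repeated phrase

Both phrases have the same opening (a) and the same cadence (imperfect authentic cadence): the second is a restatement, not a consequent, so this is a repeated phrase rather than a period.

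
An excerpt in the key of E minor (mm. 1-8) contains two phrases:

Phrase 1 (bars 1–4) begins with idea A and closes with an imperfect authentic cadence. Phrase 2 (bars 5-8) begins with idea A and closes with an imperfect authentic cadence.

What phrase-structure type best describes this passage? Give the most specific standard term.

Both phrases have the same opening (A) and the same cadence (imperfect authentic cadence): the second is a restatement, not a consequent, so this is a repeated phrase rather than a period.

repeated phrase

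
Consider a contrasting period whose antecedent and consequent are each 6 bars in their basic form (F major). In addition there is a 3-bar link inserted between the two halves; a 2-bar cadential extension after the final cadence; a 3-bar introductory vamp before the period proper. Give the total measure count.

20 measures

Basic contrasting period: 6 + 6 = 12 bars.
12 (basic form) + 3 (link) + 2 (cadential extension) + 3 (introduction) = 20.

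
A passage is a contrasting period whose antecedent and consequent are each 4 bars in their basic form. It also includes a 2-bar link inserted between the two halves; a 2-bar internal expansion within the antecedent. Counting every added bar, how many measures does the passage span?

Basic contrasting period: 4 + 4 = 8 bars.
8 (basic form) + 2 (link) + 2 (internal expansion) = 12.

12 measures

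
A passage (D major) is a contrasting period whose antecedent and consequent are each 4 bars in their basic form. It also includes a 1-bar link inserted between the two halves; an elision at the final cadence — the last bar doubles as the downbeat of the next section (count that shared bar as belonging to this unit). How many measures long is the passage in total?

9 measures

Basic contrasting period: 4 + 4 = 8 bars.
8 (basic form) + 1 (link) = 9.
The elision shares a bar with the next section but does not change this unit's count.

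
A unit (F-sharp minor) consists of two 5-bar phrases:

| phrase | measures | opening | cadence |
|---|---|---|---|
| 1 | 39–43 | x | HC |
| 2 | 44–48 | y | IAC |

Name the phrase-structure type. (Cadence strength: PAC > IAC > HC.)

contrasting period

Phrase 1 ends with a half cadence (weaker) and phrase 2 with an imperfect authentic cadence (stronger): antecedent + consequent = a period.
The two phrases open with different material (x / y), so the period is contrasting.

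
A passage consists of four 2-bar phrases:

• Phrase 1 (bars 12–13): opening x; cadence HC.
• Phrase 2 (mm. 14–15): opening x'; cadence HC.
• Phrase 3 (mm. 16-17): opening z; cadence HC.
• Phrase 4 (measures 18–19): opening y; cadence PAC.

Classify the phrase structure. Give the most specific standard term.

contrasting double period

Four phrases in two halves: the first half (mm. 12–15) ends with a half cadence, the second (measures 16–19) with a perfect authentic cadence — a large antecedent–consequent pair, i.e. a double period.
Phrase 3 begins with different material from phrase 1, making it contrasting.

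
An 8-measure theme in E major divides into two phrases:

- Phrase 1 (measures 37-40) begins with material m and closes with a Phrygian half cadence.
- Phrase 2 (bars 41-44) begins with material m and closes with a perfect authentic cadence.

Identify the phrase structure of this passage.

Phrase 1 ends with a Phrygian half cadence (weaker) and phrase 2 with a perfect authentic cadence (stronger): antecedent + consequent = a period.
The two phrases open with the same material (m / m), so the period is parallel.

parallel period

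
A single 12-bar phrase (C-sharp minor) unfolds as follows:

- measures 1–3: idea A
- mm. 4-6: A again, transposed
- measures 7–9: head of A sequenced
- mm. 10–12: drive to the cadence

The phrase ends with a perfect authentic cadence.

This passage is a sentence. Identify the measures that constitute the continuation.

measures 7–12

After the presentation (mm. 1-6), the continuation covers the fragmentation through the cadence: mm. 7–12.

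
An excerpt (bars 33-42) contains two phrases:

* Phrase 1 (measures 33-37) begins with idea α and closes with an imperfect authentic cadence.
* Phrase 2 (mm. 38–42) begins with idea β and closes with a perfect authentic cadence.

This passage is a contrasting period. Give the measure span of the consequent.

The antecedent is the phrase ending with the weaker cadence (imperfect authentic cadence, phrase 1) and the consequent the one ending more conclusively (perfect authentic cadence, phrase 2); the consequent is measures 38–42.

measures 38–42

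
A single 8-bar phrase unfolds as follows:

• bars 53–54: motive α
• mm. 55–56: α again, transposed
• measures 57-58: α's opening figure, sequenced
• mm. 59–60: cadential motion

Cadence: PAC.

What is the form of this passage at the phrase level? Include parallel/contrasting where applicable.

Basic idea (mm. 53–54) + its repetition (bars 55–56) form the presentation; fragmentation and cadence (mm. 57-60) form the continuation — the 8-bar whole is a sentence.

sentence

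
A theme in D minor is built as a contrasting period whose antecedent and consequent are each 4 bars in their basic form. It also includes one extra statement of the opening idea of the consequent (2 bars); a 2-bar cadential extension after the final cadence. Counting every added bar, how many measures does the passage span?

Basic contrasting period: 4 + 4 = 8 bars.
8 (basic form) + 2 (extra statement) + 2 (cadential extension) = 12.

12 measures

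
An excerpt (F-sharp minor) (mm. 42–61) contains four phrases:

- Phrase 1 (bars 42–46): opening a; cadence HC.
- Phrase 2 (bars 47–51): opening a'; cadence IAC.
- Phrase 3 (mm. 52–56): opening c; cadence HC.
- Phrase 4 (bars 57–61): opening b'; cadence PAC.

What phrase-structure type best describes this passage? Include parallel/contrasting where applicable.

contrasting double period

Four phrases in two halves: the first half (mm. 42-51) ends with an imperfect authentic cadence, the second (measures 52-61) with a perfect authentic cadence — a large antecedent–consequent pair, i.e. a double period.
Phrase 3 begins with different material from phrase 1, making it contrasting.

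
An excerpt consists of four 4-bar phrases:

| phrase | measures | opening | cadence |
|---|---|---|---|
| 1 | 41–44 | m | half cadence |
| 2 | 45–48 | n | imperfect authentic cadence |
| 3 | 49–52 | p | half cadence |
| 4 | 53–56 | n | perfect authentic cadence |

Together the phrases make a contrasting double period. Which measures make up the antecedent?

In a double period the first pair of phrases (ending imperfect authentic cadence) is the large antecedent and the second pair (ending perfect authentic cadence) is the large consequent; the antecedent is measures 41–48.

measures 41–48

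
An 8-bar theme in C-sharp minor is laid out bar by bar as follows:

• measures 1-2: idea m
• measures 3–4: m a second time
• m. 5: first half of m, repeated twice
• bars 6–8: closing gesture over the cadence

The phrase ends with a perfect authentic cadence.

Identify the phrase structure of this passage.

sentence

Basic idea (bars 1–2) + its repetition (mm. 3–4) form the presentation; fragmentation and cadence (mm. 5–8) form the continuation — the 8-bar whole is a sentence.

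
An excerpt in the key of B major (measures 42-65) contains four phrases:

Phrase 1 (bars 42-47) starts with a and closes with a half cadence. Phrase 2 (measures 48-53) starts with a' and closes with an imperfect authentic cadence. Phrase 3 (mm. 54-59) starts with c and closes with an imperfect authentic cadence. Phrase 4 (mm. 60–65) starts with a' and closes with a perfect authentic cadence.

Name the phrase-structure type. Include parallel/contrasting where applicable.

contrasting double period

Four phrases in two halves: the first half (mm. 42–53) ends with an imperfect authentic cadence, the second (measures 54-65) with a perfect authentic cadence — a large antecedent–consequent pair, i.e. a double period.
Phrase 3 begins with different material from phrase 1, making it contrasting.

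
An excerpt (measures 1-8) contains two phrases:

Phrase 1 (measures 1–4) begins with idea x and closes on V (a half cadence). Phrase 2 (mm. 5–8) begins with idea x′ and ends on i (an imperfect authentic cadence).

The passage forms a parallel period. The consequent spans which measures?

measures 5–8

The antecedent is the phrase ending with the weaker cadence (half cadence, phrase 1) and the consequent the one ending more conclusively (imperfect authentic cadence, phrase 2); the consequent is mm. 5–8.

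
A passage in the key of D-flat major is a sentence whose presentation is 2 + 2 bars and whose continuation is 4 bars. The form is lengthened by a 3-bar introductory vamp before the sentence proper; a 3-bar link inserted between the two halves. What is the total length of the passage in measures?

Basic sentence: 2 + 2 + 4 = 8 bars.
8 (basic form) + 3 (introduction) + 3 (link) = 14.

14 measures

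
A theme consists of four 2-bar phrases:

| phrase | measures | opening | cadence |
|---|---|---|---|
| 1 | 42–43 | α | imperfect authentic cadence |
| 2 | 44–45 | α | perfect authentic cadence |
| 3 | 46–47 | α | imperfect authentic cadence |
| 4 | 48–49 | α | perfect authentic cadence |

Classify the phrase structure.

repeated period

The cadence pattern IAC–PAC–IAC–PAC is weak–strong twice, and phrases 3–4 restate phrases 1–2: a period heard twice, not a double period (which would end weakly at phrase 2).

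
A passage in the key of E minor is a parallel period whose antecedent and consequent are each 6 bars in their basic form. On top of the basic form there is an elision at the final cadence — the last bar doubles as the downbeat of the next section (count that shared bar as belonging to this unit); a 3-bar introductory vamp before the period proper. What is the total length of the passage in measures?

15 measures

Basic parallel period: 6 + 6 = 12 bars.
12 (basic form) + 3 (introduction) = 15.
The elision shares a bar with the next section but does not change this unit's count.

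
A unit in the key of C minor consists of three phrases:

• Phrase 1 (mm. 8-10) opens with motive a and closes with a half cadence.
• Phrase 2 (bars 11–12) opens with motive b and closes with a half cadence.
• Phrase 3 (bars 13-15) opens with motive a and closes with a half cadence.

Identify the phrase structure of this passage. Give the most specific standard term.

phrase group

The final phrase closes with a half cadence, which is not stronger than the preceding half cadence; the 3 phrases lack an overall antecedent–consequent design and so form a phrase group.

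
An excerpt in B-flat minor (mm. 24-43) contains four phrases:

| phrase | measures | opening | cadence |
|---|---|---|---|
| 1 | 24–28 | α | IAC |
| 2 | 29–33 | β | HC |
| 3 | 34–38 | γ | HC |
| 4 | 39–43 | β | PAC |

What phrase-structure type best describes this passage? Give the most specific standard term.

Four phrases in two halves: the first half (bars 24–33) ends with a half cadence, the second (measures 34-43) with a perfect authentic cadence — a large antecedent–consequent pair, i.e. a double period.
Phrase 3 begins with different material from phrase 1, making it contrasting.

contrasting double period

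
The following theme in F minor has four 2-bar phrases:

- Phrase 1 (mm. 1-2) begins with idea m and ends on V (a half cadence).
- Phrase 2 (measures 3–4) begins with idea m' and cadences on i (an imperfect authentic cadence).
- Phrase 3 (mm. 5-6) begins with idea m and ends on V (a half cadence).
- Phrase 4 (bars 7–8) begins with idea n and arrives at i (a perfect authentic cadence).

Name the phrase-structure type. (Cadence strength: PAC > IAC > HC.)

Four phrases in two halves: the first half (mm. 1-4) ends with an imperfect authentic cadence, the second (mm. 5–8) with a perfect authentic cadence — a large antecedent–consequent pair, i.e. a double period.
Phrase 3 begins with the same material as phrase 1, making it parallel.

parallel double period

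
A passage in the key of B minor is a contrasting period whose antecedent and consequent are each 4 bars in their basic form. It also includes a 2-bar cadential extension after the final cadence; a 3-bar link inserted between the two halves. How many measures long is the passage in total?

13 measures

Basic contrasting period: 4 + 4 = 8 bars.
8 (basic form) + 2 (cadential extension) + 3 (link) = 13.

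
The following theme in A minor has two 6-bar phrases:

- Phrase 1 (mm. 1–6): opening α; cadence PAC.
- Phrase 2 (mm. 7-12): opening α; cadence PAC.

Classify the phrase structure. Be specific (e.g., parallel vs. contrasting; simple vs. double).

repeated phrase

Both phrases have the same opening (α) and the same cadence (perfect authentic cadence): the second is a restatement, not a consequent, so this is a repeated phrase rather than a period.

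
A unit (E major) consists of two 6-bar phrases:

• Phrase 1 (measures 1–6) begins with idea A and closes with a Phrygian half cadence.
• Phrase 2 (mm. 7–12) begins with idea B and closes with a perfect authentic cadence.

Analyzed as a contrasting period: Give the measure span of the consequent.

measures 7–12

The antecedent is the phrase ending with the weaker cadence (Phrygian half cadence, phrase 1) and the consequent the one ending more conclusively (perfect authentic cadence, phrase 2); the consequent is measures 7–12.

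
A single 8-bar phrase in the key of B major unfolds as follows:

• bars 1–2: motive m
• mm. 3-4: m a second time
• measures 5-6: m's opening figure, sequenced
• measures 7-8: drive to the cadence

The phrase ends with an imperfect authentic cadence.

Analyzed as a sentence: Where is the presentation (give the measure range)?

The presentation of a sentence is the basic idea (mm. 1-2) plus its repetition (mm. 3–4); the presentation is therefore mm. 1–4.

measures 1–4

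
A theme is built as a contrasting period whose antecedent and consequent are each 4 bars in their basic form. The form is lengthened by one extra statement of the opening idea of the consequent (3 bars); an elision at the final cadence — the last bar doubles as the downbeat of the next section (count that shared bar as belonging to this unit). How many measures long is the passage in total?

Basic contrasting period: 4 + 4 = 8 bars.
8 (basic form) + 3 (extra statement) = 11.
The elision shares a bar with the next section but does not change this unit's count.

11 measures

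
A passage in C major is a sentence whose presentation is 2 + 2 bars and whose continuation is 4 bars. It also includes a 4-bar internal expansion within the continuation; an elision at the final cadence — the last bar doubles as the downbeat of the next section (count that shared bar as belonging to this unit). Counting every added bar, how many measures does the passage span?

Basic sentence: 2 + 2 + 4 = 8 bars.
8 (basic form) + 4 (internal expansion) = 12.
The elision shares a bar with the next section but does not change this unit's count.

12 measures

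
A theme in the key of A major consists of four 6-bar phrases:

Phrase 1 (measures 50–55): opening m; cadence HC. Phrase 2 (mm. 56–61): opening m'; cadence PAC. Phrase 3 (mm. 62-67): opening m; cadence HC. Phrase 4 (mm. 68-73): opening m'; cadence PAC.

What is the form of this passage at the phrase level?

repeated period

The cadence pattern HC–PAC–HC–PAC is weak–strong twice, and phrases 3–4 restate phrases 1–2: a period heard twice, not a double period (which would end weakly at phrase 2).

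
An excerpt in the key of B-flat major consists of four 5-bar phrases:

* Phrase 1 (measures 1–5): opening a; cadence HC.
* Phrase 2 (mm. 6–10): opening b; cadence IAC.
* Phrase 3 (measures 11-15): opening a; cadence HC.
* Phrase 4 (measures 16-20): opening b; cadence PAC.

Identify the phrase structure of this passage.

Four phrases in two halves: the first half (mm. 1-10) ends with an imperfect authentic cadence, the second (mm. 11-20) with a perfect authentic cadence — a large antecedent–consequent pair, i.e. a double period.
Phrase 3 begins with the same material as phrase 1, making it parallel.

parallel double period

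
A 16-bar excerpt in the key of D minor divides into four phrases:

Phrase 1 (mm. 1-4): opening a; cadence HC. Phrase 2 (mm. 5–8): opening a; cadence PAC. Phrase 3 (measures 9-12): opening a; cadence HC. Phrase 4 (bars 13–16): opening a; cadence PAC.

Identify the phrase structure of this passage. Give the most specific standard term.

The cadence pattern HC–PAC–HC–PAC is weak–strong twice, and phrases 3–4 restate phrases 1–2: a period heard twice, not a double period (which would end weakly at phrase 2).

repeated period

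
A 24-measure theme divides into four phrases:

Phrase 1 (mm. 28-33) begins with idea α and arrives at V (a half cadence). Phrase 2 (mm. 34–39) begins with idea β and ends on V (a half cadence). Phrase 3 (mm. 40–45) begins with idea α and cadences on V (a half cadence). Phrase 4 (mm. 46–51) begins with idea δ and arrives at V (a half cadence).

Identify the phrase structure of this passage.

Phrase 4 ends with a half cadence, no stronger than phrase 2's half cadence, so the four phrases do not form a double period; nor do phrases 3–4 duplicate 1–2, so it is not a repeated period. With no phrase reaching a conclusive cadence, the passage is a phrase group.

phrase group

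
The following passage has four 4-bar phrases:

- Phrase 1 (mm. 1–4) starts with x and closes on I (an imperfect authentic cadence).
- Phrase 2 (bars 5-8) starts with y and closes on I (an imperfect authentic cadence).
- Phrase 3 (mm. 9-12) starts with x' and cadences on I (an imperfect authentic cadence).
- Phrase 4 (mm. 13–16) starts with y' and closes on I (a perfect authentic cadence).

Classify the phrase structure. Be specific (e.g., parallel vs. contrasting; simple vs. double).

Four phrases in two halves: the first half (bars 1–8) ends with an imperfect authentic cadence, the second (mm. 9-16) with a perfect authentic cadence — a large antecedent–consequent pair, i.e. a double period.
Phrase 3 begins with the same material as phrase 1, making it parallel.

parallel double period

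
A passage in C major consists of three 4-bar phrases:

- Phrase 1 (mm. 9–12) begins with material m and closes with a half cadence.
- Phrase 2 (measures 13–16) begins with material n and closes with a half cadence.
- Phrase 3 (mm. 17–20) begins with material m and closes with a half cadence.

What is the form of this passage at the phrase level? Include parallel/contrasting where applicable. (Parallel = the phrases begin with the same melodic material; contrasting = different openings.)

phrase group

The final phrase closes with a half cadence, which is not stronger than the preceding half cadence; the 3 phrases lack an overall antecedent–consequent design and so form a phrase group.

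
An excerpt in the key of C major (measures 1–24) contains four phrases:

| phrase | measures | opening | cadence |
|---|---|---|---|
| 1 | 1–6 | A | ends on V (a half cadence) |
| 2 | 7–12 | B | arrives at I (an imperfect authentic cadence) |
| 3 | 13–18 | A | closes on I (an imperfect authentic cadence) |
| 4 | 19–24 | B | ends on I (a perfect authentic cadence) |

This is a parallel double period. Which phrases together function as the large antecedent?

phrases 1 and 2

In a double period the first pair of phrases (ending imperfect authentic cadence) is the large antecedent and the second pair (ending perfect authentic cadence) is the large consequent; the antecedent is phrases 1 and 2.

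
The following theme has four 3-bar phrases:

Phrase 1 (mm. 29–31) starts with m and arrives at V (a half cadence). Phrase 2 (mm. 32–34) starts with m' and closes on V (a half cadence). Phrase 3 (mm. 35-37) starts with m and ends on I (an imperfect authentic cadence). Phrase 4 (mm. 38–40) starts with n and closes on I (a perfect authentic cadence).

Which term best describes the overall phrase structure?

parallel double period

Four phrases in two halves: the first half (measures 29–34) ends with a half cadence, the second (bars 35-40) with a perfect authentic cadence — a large antecedent–consequent pair, i.e. a double period.
Phrase 3 begins with the same material as phrase 1, making it parallel.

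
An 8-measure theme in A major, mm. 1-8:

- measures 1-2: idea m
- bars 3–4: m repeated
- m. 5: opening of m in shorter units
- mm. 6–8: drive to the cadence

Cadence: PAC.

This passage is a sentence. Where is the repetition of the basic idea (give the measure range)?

measures 3–4

The presentation of a sentence is the basic idea (mm. 1–2) plus its repetition (mm. 3–4); the repetition of the basic idea is therefore measures 3–4.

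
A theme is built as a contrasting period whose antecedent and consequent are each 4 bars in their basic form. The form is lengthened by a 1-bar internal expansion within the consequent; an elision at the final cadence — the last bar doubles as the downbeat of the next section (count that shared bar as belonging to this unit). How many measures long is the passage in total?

Basic contrasting period: 4 + 4 = 8 bars.
8 (basic form) + 1 (internal expansion) = 9.
The elision shares a bar with the next section but does not change this unit's count.

9 measures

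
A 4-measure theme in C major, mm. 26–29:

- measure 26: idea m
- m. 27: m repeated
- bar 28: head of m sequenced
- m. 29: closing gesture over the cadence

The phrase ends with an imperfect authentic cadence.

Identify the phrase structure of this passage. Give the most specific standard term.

Basic idea (m. 26) + its repetition (m. 27) form the presentation; fragmentation and cadence (mm. 28–29) form the continuation — the 4-bar whole is a sentence.

sentence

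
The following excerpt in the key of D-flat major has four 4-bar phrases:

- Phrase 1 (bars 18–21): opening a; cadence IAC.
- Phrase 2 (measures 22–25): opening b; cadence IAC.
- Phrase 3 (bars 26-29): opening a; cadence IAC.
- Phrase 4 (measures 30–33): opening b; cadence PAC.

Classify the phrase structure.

parallel double period

Four phrases in two halves: the first half (bars 18-25) ends with an imperfect authentic cadence, the second (mm. 26–33) with a perfect authentic cadence — a large antecedent–consequent pair, i.e. a double period.
Phrase 3 begins with the same material as phrase 1, making it parallel.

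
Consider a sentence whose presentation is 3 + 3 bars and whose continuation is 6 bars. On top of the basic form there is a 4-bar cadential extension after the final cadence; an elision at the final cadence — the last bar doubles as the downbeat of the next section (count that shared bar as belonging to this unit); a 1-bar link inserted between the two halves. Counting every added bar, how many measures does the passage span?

Basic sentence: 3 + 3 + 6 = 12 bars.
12 (basic form) + 4 (cadential extension) + 1 (link) = 17.
The elision shares a bar with the next section but does not change this unit's count.

17 measures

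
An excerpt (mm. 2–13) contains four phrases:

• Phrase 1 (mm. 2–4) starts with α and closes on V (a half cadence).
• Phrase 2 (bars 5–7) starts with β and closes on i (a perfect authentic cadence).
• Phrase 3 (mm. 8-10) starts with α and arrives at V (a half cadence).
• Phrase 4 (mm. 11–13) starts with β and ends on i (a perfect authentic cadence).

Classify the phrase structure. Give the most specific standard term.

repeated period

The cadence pattern HC–PAC–HC–PAC is weak–strong twice, and phrases 3–4 restate phrases 1–2: a period heard twice, not a double period (which would end weakly at phrase 2).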